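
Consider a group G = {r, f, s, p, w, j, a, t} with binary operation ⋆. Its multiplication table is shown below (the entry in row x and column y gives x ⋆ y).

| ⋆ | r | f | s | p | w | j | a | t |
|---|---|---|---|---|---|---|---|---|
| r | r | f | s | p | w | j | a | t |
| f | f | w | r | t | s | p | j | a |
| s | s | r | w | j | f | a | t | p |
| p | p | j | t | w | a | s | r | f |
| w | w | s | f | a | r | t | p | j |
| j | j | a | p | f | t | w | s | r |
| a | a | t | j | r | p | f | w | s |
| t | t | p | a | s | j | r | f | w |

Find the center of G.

An element z is central iff its row equals its column in the table.
For f: f ⋆ p = t ≠ j = p ⋆ f, so f ∉ Z.
Checking each element this way leaves Z(G) = {r, w}.
(Structurally, G here is isomorphic to the quaternion group Q_8.)

{r, w}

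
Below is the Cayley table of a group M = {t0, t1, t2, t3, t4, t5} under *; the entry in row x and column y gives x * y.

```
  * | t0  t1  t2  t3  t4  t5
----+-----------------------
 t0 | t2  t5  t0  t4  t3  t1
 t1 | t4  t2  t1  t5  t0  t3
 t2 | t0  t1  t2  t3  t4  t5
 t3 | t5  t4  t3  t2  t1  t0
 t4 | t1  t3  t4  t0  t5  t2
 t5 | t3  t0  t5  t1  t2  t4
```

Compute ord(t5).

The identity element is t2 (its row matches the header).
t5^1 = t5
t5^2 = t5 * t5 = t4
t5^3 = t4 * t5 = t2
The first power of t5 equal to the identity is t5^3, so ord(t5) = 3.

3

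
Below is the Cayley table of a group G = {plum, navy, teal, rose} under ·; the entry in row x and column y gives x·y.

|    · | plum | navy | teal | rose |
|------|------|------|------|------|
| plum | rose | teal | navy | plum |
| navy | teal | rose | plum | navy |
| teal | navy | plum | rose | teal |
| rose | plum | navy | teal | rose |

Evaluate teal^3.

teal^1 = teal
teal^2 = teal·teal = rose
teal^3 = rose·teal = teal

teal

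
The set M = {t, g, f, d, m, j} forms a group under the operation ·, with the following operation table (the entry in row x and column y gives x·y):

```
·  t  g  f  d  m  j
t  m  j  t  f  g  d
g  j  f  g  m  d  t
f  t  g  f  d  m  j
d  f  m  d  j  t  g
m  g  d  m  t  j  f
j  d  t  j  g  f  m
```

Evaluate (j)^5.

m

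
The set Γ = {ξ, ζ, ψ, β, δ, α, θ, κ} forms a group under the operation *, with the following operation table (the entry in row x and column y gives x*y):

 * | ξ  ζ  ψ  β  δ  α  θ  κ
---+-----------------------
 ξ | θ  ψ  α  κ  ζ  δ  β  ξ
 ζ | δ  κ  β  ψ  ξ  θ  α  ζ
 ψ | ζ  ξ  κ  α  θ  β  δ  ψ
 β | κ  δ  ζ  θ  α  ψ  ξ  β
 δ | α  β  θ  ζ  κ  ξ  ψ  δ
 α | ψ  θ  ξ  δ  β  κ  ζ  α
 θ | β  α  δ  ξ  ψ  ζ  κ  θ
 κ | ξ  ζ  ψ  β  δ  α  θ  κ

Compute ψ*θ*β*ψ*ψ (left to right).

ζ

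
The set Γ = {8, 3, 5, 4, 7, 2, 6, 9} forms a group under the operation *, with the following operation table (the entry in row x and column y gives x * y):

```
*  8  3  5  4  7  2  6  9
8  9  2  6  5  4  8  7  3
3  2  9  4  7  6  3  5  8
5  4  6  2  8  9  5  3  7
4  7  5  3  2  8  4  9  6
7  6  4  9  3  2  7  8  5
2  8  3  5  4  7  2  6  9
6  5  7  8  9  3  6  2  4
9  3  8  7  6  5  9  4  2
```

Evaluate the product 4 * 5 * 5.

4

4 * 5 = 3
3 * 5 = 4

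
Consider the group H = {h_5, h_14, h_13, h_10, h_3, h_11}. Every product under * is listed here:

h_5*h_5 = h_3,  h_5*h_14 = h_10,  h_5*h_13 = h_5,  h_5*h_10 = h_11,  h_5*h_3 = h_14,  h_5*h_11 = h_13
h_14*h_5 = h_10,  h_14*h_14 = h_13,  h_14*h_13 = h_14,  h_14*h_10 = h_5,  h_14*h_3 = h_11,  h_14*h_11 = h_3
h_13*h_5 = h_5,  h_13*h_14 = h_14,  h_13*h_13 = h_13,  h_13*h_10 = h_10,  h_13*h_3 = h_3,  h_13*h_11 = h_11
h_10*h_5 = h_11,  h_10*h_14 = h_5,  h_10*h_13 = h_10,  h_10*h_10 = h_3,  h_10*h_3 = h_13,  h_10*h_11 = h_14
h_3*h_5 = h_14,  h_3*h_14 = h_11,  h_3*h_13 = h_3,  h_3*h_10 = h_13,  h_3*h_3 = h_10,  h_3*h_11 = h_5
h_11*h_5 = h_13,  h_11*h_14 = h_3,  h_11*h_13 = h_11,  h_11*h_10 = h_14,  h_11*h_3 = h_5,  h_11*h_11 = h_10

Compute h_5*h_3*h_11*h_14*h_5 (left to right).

h_5*h_3 = h_14
h_14*h_11 = h_3
h_3*h_14 = h_11
h_11*h_5 = h_13

h_13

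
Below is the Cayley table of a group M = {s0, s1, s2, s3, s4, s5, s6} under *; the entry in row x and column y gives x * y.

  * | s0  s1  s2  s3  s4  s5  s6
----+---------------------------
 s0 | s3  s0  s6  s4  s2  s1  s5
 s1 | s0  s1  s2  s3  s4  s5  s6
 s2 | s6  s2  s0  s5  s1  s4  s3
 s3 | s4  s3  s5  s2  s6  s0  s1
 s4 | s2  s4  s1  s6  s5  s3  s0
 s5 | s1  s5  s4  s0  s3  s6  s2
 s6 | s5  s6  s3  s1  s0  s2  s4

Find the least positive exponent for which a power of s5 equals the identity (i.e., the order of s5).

The identity element is s1 (its row matches the header).
s5^1 = s5
s5^2 = s5 * s5 = s6
s5^3 = s6 * s5 = s2
s5^4 = s2 * s5 = s4
s5^5 = s4 * s5 = s3
s5^6 = s3 * s5 = s0
s5^7 = s0 * s5 = s1
The first power of s5 equal to the identity is s5^7, so ord(s5) = 7.
(Structurally, M here is isomorphic to the cyclic group Z_7.)

7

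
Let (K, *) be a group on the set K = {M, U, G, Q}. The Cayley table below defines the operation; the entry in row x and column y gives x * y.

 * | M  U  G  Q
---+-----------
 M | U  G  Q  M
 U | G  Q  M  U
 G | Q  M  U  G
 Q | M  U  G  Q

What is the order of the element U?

The identity element is Q (its row matches the header).
U^1 = U
U^2 = U * U = Q
The first power of U equal to the identity is U^2, so ord(U) = 2.

2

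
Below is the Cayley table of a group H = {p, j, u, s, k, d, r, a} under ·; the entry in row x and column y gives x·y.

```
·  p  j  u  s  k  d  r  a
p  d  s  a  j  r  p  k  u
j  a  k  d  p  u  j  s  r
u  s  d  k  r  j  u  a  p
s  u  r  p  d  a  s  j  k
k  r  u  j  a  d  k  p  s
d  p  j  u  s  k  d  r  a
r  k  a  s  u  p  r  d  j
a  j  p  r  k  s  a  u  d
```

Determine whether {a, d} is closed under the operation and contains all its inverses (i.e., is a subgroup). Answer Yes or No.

{a, d} contains the identity d.
Checking products: every product of two elements of {a, d} (read from the table) lies in {a, d}, so the set is closed.
In a finite group, a nonempty closed subset is a subgroup. So {a, d} ≤ H.

Yes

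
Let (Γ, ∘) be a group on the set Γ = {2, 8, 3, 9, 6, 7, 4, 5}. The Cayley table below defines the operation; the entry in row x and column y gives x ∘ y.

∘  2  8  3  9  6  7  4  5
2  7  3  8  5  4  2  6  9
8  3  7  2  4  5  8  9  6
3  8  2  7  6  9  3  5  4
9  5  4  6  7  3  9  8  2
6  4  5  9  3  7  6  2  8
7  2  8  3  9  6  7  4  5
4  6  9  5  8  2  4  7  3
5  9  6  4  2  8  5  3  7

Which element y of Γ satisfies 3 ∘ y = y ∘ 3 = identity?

First locate the identity: row 7 matches the header, so 7 is the identity.
Scan row 3 for 7: 3 ∘ 3 = 7. Hence 3^(-1) = 3.
(Structurally, Γ here is isomorphic to the elementary abelian group (Z_2)^3.)

3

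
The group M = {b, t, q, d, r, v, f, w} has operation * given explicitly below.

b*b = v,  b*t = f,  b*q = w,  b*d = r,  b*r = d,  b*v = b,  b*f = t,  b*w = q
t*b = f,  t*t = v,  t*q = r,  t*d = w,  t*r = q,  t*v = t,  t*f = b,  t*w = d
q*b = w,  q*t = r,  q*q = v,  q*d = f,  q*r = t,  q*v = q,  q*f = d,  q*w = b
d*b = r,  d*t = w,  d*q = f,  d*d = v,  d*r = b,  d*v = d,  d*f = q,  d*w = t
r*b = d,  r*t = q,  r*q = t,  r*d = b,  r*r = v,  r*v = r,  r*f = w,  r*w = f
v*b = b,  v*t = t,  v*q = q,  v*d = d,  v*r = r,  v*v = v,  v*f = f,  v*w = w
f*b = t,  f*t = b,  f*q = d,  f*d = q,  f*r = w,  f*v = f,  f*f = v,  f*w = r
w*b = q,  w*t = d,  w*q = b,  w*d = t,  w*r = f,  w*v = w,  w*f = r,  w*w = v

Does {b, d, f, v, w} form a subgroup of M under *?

No

d * b = r, which is not in {b, d, f, v, w}.
The subset is not closed under *, so it is not a subgroup.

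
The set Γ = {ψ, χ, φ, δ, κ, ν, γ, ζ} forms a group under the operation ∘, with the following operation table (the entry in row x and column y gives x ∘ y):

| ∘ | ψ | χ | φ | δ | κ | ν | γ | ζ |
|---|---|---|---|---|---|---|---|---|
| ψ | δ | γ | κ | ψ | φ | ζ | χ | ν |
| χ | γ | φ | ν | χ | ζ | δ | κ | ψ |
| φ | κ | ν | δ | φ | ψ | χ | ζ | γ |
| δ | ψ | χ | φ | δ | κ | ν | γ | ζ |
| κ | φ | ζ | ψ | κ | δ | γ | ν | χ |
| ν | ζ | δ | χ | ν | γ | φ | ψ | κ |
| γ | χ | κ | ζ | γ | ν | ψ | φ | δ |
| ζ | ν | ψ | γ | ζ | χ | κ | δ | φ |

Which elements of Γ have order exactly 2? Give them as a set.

Identity is δ. Compute the order of each non-identity element by repeated multiplication:
  ψ: ψ → δ  (order 2)
  χ: χ → φ → ν → δ  (order 4)
  φ: φ → δ  (order 2)
  κ: κ → δ  (order 2)
  ν: ν → φ → χ → δ  (order 4)
  γ: γ → φ → ζ → δ  (order 4)
  ζ: ζ → φ → γ → δ  (order 4)
Elements of order 2: {κ, φ, ψ}.

{κ, φ, ψ}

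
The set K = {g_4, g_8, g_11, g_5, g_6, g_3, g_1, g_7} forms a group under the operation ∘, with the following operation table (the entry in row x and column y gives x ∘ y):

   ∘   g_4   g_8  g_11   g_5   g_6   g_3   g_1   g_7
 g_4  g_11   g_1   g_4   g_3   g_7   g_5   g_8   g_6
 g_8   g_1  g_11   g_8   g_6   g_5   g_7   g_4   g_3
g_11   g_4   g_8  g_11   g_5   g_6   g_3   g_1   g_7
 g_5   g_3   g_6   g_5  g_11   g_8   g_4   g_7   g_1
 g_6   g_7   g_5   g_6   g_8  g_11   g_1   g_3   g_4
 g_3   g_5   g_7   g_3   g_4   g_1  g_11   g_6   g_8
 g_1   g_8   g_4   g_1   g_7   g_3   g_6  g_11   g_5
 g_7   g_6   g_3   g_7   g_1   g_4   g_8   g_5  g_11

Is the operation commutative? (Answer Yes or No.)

Yes

Check whether the table is symmetric across its main diagonal.
Every entry (row x, col y) equals the entry (row y, col x), so K is abelian.
(In fact K ≅ the elementary abelian group (Z_2)^3.)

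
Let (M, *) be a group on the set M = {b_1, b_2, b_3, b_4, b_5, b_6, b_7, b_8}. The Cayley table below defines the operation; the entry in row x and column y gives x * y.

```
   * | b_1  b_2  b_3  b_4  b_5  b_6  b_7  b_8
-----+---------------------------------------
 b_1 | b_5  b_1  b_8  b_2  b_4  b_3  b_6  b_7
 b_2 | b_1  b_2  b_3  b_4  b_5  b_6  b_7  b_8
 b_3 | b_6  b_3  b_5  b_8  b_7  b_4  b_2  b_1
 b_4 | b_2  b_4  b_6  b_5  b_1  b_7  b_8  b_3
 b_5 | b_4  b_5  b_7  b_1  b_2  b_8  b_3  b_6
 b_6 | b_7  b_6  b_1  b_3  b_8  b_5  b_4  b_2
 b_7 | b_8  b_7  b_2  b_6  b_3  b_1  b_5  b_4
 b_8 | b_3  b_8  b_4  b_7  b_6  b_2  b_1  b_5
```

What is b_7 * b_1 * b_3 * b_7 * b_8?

b_7 * b_1 = b_8
b_8 * b_3 = b_4
b_4 * b_7 = b_8
b_8 * b_8 = b_5
(Structurally, M here is isomorphic to the quaternion group Q_8.)

b_5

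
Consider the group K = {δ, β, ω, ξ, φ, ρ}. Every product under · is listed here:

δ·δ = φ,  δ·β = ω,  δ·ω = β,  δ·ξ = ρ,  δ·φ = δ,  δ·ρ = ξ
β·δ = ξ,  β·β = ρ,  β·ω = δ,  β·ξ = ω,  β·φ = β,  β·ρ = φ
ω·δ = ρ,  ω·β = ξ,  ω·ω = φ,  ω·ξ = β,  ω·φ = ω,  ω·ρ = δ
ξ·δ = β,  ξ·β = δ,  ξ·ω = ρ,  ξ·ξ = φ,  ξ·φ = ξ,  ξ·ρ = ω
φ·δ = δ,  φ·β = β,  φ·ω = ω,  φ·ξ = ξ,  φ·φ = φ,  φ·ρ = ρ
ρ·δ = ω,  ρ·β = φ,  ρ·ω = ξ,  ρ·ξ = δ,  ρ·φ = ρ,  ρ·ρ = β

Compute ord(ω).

2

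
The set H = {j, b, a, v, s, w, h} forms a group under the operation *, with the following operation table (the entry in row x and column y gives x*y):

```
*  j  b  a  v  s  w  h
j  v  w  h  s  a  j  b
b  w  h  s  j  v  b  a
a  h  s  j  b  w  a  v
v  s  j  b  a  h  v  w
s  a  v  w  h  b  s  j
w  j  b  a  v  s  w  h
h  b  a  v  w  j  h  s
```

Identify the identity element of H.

The identity e satisfies e*x = x for all x, so its row in the table reproduces the column headers.
Row w reads: j, b, a, v, s, w, h — exactly the header order. So w is the identity.

w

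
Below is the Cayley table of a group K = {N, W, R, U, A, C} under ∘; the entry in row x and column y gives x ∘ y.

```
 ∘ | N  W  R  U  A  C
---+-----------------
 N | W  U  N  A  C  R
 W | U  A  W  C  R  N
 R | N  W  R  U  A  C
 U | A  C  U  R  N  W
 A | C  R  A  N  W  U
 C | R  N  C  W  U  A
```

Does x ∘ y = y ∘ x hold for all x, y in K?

Check whether the table is symmetric across its main diagonal.
Every entry (row x, col y) equals the entry (row y, col x), so K is abelian.
(In fact K ≅ the cyclic group Z_6.)

Yes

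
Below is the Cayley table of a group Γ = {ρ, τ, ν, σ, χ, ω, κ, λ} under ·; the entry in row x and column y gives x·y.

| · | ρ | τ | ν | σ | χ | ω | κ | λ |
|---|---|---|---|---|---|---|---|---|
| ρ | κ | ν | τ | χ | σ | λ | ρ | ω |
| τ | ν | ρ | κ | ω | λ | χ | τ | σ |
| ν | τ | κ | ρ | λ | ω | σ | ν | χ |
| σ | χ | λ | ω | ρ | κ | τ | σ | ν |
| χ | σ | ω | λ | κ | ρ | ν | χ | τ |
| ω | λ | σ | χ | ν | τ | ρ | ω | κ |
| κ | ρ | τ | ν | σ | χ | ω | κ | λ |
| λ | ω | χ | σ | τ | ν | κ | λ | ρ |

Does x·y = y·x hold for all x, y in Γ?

No

λ·τ = χ but τ·λ = σ.
Since λ and τ do not commute, Γ is not abelian.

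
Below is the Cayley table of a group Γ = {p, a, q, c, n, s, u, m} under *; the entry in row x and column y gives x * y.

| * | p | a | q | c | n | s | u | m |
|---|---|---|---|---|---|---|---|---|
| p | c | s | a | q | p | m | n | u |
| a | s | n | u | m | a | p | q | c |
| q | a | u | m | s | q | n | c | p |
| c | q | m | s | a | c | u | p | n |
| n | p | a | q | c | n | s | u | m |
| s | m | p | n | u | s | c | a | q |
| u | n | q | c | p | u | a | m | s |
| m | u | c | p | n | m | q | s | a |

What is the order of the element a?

The identity element is n (its row matches the header).
a^1 = a
a^2 = a * a = n
The first power of a equal to the identity is a^2, so ord(a) = 2.

2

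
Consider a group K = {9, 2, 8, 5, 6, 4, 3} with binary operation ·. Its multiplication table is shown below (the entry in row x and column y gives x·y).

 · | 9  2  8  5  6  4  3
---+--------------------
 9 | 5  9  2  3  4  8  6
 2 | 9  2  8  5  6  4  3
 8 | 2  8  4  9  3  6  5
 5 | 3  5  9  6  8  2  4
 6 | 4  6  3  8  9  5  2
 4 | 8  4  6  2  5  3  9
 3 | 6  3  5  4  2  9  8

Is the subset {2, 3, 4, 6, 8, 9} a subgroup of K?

4·6 = 5, which is not in {2, 3, 4, 6, 8, 9}.
The subset is not closed under ·, so it is not a subgroup.

No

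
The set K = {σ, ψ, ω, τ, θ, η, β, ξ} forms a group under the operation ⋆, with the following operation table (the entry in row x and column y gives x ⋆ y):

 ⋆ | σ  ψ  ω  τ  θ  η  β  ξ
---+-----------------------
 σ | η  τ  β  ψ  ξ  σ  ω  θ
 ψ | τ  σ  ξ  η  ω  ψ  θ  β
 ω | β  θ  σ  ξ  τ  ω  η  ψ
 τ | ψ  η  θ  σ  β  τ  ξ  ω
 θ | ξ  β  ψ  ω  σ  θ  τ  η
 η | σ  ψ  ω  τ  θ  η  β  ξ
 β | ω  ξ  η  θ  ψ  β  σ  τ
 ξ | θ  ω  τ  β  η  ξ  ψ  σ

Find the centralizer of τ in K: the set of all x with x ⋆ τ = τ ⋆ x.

Compare row τ with column τ entry by entry.
ψ ⋆ τ = η = τ ⋆ ψ, so ψ commutes with τ.
ξ ⋆ τ = β but τ ⋆ ξ = ω, so ξ does not.
Collecting the elements that commute with τ: C(τ) = {η, σ, τ, ψ}.

{η, σ, τ, ψ}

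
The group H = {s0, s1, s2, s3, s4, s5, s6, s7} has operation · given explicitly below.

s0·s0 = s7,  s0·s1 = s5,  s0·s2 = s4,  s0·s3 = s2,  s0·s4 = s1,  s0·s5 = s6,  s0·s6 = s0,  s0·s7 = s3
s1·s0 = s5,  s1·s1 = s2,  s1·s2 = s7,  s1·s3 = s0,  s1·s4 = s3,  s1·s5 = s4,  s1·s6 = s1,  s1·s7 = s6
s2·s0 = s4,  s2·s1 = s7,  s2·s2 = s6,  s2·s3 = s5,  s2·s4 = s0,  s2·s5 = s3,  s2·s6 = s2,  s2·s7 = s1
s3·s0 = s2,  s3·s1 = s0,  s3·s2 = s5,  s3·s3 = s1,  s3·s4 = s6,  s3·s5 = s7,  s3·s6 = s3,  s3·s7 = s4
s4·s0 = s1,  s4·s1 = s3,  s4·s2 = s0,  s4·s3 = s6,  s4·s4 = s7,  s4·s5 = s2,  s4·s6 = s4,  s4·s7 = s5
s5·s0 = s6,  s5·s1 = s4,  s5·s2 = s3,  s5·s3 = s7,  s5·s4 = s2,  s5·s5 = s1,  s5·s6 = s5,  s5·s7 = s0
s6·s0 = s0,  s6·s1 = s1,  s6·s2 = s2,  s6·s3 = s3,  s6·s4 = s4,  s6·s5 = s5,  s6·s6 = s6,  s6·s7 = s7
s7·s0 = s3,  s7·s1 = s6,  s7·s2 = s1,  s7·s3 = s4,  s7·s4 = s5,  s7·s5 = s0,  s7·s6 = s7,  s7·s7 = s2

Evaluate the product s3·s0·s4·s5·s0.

s3·s0 = s2
s2·s4 = s0
s0·s5 = s6
s6·s0 = s0

s0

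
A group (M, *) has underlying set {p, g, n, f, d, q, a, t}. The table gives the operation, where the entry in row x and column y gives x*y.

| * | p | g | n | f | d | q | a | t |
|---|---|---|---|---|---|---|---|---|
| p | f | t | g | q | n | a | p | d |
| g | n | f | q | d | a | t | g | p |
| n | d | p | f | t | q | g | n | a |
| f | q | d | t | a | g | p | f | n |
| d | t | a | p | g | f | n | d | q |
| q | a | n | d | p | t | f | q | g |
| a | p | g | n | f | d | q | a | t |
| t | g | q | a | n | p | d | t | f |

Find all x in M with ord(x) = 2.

Identity is a. Compute the order of each non-identity element by repeated multiplication:
  p: p → f → q → a  (order 4)
  g: g → f → d → a  (order 4)
  n: n → f → t → a  (order 4)
  f: f → a  (order 2)
  d: d → f → g → a  (order 4)
  q: q → f → p → a  (order 4)
  t: t → f → n → a  (order 4)
Elements of order 2: {f}.

{f}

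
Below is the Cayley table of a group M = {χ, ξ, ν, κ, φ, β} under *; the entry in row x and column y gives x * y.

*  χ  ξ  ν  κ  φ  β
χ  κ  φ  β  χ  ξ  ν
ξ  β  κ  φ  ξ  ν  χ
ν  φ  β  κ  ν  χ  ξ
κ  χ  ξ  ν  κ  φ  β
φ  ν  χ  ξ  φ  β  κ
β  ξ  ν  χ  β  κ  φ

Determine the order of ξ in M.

2

The identity element is κ (its row matches the header).
ξ^1 = ξ
ξ^2 = ξ * ξ = κ
The first power of ξ equal to the identity is ξ^2, so ord(ξ) = 2.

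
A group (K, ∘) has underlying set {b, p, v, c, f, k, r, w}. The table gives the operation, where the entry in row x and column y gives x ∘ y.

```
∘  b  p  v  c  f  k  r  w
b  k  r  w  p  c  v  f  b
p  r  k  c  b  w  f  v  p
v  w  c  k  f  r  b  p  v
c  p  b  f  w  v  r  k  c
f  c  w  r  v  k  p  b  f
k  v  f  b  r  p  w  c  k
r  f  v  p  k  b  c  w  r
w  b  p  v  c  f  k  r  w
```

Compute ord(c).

The identity element is w (its row matches the header).
c^1 = c
c^2 = c ∘ c = w
The first power of c equal to the identity is c^2, so ord(c) = 2.
(Structurally, K here is isomorphic to Z_2 x Z_4.)

2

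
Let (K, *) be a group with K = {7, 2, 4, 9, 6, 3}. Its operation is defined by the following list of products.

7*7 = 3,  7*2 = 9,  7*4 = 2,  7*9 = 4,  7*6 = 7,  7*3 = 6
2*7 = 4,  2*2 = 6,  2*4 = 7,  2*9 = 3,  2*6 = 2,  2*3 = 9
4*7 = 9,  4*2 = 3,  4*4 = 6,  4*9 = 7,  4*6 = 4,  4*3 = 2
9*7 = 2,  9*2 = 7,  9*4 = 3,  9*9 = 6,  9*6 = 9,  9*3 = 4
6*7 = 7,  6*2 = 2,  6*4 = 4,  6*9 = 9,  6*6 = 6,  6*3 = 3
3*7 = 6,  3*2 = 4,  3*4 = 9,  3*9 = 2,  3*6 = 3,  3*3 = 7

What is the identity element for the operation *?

6

The identity e satisfies e * x = x for all x, so its row in the table reproduces the column headers.
Row 6 reads: 7, 2, 4, 9, 6, 3 — exactly the header order. So 6 is the identity.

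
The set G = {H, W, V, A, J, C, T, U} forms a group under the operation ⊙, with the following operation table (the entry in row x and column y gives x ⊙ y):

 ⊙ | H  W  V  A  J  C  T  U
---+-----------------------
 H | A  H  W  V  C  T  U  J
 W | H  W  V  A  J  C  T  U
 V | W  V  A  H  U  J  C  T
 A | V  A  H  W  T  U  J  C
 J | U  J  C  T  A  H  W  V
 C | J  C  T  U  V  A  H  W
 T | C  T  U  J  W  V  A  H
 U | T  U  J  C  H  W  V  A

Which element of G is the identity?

W

The identity e satisfies e ⊙ x = x for all x, so its row in the table reproduces the column headers.
Row W reads: H, W, V, A, J, C, T, U — exactly the header order. So W is the identity.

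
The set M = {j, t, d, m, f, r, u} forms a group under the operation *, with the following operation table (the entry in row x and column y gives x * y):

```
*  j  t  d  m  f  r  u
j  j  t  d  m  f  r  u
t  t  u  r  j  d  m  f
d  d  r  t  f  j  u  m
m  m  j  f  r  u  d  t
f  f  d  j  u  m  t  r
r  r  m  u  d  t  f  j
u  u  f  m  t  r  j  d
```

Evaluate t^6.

m

t^1 = t
t^2 = t * t = u
t^3 = u * t = f
t^4 = f * t = d
t^5 = d * t = r
t^6 = r * t = m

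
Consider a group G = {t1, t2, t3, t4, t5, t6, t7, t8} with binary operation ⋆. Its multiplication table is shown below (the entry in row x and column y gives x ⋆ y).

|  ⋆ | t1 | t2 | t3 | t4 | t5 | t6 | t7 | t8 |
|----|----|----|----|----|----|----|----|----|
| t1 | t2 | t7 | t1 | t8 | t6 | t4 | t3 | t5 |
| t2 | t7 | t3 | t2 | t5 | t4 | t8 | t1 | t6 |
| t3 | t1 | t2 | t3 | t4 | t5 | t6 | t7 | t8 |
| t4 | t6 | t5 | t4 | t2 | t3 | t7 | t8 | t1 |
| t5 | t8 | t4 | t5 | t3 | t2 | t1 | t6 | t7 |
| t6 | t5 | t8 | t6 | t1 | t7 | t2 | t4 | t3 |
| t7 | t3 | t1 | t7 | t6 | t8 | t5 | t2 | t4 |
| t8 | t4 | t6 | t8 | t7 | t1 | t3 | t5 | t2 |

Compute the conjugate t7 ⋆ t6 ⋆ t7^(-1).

The identity is t3. In row t7, the entry t3 sits in column t1, so t7^(-1) = t1.
t7 ⋆ t6 = t5
t5 ⋆ t1 = t8

t8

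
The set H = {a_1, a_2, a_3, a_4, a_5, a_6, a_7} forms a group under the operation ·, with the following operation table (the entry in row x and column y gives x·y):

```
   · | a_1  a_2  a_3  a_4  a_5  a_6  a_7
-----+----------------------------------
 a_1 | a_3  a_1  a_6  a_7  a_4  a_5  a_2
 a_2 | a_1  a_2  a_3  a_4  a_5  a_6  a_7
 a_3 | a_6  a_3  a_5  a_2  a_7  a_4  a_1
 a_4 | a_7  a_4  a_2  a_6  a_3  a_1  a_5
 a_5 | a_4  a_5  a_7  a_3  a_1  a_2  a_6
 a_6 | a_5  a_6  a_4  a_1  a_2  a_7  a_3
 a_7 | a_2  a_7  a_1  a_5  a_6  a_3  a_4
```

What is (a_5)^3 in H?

a_4

a_5^1 = a_5
a_5^2 = a_5·a_5 = a_1
a_5^3 = a_1·a_5 = a_4
(Structurally, H here is isomorphic to the cyclic group Z_7.)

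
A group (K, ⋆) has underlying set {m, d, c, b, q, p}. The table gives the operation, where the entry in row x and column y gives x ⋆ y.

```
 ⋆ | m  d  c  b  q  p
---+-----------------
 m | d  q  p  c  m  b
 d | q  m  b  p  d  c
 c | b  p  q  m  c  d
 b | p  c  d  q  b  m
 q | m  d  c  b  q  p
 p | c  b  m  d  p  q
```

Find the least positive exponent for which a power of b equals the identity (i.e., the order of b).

2

The identity element is q (its row matches the header).
b^1 = b
b^2 = b ⋆ b = q
The first power of b equal to the identity is b^2, so ord(b) = 2.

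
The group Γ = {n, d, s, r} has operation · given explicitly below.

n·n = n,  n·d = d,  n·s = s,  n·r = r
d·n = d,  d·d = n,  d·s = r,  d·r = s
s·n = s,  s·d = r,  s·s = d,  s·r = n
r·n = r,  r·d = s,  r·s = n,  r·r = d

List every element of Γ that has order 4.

{r, s}

Identity is n. Compute the order of each non-identity element by repeated multiplication:
  d: d → n  (order 2)
  s: s → d → r → n  (order 4)
  r: r → d → s → n  (order 4)
Elements of order 4: {r, s}.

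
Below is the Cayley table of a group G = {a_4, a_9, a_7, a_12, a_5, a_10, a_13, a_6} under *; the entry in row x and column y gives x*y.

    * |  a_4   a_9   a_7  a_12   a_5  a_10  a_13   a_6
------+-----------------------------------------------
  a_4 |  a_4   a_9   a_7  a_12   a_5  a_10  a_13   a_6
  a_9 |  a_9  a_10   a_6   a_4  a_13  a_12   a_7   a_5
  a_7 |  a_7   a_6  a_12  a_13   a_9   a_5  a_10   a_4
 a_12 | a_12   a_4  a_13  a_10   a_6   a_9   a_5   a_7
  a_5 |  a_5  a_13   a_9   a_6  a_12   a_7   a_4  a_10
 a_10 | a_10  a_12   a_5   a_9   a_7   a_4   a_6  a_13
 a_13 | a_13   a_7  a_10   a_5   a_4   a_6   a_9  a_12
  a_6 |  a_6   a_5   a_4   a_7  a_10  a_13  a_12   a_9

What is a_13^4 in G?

a_13^1 = a_13
a_13^2 = a_13*a_13 = a_9
a_13^3 = a_9*a_13 = a_7
a_13^4 = a_7*a_13 = a_10

a_10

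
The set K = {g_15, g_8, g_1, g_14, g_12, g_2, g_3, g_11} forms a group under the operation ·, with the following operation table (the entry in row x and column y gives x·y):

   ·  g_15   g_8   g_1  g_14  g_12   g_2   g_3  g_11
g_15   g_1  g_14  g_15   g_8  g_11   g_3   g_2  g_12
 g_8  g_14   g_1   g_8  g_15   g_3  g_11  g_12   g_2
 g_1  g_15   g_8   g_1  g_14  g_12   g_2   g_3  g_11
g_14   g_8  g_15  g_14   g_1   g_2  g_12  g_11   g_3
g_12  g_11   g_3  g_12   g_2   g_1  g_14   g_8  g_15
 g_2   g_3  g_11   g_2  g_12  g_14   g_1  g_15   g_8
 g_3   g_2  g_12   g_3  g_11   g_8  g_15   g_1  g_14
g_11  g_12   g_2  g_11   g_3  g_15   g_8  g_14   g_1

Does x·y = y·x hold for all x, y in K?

Yes

Check whether the table is symmetric across its main diagonal.
Every entry (row x, col y) equals the entry (row y, col x), so K is abelian.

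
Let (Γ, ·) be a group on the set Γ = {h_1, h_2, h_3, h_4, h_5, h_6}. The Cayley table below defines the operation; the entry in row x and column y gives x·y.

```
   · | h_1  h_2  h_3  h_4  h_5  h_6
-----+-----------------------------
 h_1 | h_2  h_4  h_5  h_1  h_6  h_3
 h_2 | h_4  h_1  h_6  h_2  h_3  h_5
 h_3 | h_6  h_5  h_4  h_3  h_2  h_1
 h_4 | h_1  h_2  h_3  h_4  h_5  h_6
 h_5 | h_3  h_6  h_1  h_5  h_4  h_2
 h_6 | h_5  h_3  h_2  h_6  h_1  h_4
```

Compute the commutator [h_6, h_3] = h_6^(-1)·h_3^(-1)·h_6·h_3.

h_1

Identity is h_4; from the table h_6^(-1) = h_6 and h_3^(-1) = h_3.
h_6·h_3 = h_2
h_2·h_6 = h_5
h_5·h_3 = h_1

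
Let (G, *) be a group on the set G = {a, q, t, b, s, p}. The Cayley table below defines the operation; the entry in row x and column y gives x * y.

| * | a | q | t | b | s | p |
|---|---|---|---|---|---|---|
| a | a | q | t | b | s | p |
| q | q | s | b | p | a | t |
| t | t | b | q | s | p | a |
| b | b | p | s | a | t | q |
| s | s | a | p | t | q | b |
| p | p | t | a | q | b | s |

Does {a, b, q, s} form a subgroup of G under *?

s * b = t, which is not in {a, b, q, s}.
The subset is not closed under *, so it is not a subgroup.

No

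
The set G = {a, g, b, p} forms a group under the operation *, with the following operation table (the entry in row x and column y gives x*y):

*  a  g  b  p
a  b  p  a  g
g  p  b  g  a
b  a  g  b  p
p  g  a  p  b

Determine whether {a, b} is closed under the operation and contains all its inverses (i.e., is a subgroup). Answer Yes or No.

Yes

{a, b} contains the identity b.
Checking products: every product of two elements of {a, b} (read from the table) lies in {a, b}, so the set is closed.
In a finite group, a nonempty closed subset is a subgroup. So {a, b} ≤ G.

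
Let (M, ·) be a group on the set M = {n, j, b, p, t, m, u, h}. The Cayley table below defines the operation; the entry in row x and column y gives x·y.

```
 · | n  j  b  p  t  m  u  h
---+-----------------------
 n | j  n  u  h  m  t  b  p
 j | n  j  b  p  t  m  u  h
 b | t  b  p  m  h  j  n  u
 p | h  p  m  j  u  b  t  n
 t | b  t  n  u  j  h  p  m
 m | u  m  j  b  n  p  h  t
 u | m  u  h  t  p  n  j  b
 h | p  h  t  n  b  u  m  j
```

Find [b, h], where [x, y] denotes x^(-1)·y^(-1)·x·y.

Identity is j; from the table b^(-1) = m and h^(-1) = h.
m·h = t
t·b = n
n·h = p

p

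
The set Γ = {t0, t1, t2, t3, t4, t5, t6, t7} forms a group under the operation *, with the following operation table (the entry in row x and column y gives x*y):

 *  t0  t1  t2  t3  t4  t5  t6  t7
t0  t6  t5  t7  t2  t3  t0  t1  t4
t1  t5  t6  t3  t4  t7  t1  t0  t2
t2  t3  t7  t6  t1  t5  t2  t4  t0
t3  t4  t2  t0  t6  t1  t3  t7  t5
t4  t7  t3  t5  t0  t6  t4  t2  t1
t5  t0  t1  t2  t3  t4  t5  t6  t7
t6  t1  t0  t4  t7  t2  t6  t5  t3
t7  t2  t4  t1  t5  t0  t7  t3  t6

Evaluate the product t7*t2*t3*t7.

t1

t7*t2 = t1
t1*t3 = t4
t4*t7 = t1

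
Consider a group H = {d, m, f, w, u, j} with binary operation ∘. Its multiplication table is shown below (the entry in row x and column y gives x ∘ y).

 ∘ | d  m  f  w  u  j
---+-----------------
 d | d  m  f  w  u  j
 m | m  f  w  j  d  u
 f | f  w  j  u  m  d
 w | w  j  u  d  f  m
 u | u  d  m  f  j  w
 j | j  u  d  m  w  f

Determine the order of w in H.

2

The identity element is d (its row matches the header).
w^1 = w
w^2 = w ∘ w = d
The first power of w equal to the identity is w^2, so ord(w) = 2.
(Structurally, H here is isomorphic to the cyclic group Z_6.)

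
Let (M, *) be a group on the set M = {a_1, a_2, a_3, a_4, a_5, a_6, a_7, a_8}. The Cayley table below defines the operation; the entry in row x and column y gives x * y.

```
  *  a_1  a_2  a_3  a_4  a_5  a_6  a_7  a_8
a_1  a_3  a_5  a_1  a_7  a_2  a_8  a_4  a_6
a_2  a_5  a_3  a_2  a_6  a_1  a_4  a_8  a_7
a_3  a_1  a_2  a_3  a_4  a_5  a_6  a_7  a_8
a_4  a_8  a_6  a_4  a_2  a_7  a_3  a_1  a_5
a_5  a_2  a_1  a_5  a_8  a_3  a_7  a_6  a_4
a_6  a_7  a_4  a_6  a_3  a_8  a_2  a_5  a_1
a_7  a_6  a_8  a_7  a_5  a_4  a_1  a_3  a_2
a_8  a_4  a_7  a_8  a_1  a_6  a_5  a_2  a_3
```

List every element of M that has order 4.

{a_4, a_6}

Identity is a_3. Compute the order of each non-identity element by repeated multiplication:
  a_1: a_1 → a_3  (order 2)
  a_2: a_2 → a_3  (order 2)
  a_4: a_4 → a_2 → a_6 → a_3  (order 4)
  a_5: a_5 → a_3  (order 2)
  a_6: a_6 → a_2 → a_4 → a_3  (order 4)
  a_7: a_7 → a_3  (order 2)
  a_8: a_8 → a_3  (order 2)
Elements of order 4: {a_4, a_6}.
(Structurally, M here is isomorphic to the dihedral group D_4.)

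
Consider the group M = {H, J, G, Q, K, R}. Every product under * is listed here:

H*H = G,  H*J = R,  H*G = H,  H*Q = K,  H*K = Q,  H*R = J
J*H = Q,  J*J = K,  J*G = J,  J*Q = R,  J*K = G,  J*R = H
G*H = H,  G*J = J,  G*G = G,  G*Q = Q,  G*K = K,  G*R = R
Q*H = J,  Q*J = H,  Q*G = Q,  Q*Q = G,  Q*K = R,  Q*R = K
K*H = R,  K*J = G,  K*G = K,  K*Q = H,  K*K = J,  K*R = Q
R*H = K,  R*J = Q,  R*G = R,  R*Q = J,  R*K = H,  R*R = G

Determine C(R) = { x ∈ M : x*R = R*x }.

{G, R}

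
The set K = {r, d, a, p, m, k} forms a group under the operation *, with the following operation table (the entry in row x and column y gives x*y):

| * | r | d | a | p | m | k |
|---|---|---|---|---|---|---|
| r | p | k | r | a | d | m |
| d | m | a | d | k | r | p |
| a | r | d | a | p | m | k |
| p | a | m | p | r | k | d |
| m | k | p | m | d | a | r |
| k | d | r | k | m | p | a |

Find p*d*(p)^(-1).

k

The identity is a. In row p, the entry a sits in column r, so p^(-1) = r.
p*d = m
m*r = k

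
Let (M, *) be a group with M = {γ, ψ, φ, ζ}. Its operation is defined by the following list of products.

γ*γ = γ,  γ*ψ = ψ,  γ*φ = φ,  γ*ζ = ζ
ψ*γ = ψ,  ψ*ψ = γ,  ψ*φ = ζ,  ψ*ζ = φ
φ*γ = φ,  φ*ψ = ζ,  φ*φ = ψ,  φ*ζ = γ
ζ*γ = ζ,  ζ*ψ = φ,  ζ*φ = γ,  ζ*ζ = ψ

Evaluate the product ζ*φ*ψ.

ψ

ζ*φ = γ
γ*ψ = ψ
(Structurally, M here is isomorphic to the cyclic group Z_4.)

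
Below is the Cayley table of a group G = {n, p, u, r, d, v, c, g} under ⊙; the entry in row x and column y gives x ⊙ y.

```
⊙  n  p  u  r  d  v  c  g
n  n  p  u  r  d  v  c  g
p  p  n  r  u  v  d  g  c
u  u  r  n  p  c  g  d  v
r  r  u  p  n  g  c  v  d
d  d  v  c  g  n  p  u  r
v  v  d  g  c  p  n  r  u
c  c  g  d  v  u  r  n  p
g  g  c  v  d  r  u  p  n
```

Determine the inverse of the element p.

p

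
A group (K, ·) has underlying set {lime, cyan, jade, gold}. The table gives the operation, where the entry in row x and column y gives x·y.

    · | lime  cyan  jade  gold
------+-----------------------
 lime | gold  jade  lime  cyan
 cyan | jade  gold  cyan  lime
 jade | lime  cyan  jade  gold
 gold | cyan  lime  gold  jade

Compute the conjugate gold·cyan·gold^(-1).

The identity is jade. In row gold, the entry jade sits in column gold, so gold^(-1) = gold.
gold·cyan = lime
lime·gold = cyan

cyan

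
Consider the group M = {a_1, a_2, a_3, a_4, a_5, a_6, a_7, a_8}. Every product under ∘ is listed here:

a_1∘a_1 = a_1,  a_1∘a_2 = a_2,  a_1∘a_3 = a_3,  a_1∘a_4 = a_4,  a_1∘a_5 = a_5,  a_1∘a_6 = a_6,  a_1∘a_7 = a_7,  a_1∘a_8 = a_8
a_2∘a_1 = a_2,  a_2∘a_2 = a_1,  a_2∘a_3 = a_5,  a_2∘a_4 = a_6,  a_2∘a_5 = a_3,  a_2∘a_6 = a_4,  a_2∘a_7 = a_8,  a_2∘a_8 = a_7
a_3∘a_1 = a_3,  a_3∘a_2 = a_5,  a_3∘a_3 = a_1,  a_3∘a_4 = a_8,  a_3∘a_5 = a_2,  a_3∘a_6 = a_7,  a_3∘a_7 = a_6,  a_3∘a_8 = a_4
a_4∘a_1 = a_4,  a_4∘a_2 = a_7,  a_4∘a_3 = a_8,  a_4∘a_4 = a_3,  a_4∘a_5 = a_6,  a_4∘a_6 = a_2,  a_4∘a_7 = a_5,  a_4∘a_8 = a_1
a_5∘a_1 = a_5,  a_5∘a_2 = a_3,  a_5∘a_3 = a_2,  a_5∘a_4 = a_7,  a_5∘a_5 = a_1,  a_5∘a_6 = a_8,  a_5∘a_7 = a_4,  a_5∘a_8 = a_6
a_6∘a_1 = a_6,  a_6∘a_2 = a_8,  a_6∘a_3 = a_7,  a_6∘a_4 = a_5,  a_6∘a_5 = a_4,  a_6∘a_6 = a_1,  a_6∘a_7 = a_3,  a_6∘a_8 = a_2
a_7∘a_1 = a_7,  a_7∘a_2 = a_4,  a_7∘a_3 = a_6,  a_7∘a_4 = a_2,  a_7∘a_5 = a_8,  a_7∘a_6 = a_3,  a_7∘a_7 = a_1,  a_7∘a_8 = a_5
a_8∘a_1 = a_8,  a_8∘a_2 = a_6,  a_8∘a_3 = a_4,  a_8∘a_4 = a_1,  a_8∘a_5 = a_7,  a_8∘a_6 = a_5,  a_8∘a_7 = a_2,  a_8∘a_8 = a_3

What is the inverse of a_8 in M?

a_4

First locate the identity: row a_1 matches the header, so a_1 is the identity.
Scan row a_8 for a_1: a_8 ∘ a_4 = a_1. Hence a_8^(-1) = a_4.
(Structurally, M here is isomorphic to the dihedral group D_4.)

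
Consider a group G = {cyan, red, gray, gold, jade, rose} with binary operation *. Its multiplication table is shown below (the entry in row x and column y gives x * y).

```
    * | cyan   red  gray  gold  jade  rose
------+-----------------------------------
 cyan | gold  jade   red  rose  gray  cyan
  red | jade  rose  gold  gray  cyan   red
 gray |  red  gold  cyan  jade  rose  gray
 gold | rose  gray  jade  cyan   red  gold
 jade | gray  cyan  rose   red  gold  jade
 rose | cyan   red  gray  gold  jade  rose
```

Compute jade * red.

cyan

Read row jade, column red: jade * red = cyan.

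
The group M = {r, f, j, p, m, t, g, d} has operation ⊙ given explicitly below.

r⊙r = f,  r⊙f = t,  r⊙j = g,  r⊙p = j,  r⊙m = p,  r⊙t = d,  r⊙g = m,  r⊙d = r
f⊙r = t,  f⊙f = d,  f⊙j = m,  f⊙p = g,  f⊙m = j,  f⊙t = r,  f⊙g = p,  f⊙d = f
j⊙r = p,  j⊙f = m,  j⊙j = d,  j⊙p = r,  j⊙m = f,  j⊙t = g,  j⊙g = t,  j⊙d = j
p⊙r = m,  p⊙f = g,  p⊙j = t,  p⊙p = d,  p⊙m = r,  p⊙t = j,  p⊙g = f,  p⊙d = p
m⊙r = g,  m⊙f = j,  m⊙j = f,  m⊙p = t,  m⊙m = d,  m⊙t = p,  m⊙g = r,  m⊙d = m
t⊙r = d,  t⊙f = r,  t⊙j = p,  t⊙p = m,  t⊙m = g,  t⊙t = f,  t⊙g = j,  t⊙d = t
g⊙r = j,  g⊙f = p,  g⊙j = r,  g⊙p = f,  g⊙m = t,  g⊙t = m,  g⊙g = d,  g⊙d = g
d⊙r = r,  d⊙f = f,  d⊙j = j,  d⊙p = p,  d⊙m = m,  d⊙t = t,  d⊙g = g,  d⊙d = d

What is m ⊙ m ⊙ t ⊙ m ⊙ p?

f

m ⊙ m = d
d ⊙ t = t
t ⊙ m = g
g ⊙ p = f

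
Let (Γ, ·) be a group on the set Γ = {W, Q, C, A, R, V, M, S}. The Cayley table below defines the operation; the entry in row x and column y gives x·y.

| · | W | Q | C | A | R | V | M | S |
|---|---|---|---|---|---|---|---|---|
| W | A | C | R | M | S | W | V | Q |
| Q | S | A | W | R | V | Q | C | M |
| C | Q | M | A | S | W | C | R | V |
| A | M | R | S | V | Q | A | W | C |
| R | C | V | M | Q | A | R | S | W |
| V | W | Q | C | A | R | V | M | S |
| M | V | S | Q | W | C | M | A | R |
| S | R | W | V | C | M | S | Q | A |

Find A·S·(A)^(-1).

The identity is V. In row A, the entry V sits in column A, so A^(-1) = A.
A·S = C
C·A = S
(Structurally, Γ here is isomorphic to the quaternion group Q_8.)

S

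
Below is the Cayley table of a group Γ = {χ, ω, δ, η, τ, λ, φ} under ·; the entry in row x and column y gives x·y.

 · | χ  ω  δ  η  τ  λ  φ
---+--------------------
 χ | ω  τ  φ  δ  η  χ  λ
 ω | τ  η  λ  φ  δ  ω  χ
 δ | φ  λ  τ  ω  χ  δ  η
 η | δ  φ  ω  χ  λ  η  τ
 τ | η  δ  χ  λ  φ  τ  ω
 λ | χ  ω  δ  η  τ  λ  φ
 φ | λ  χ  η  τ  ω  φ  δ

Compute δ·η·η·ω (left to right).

δ·η = ω
ω·η = φ
φ·ω = χ

χ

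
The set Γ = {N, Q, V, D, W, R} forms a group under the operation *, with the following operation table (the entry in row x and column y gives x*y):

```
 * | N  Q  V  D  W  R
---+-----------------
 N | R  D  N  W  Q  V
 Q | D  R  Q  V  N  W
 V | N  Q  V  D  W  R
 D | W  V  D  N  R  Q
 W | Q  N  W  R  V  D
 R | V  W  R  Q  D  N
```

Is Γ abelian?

Check whether the table is symmetric across its main diagonal.
Every entry (row x, col y) equals the entry (row y, col x), so Γ is abelian.

Yes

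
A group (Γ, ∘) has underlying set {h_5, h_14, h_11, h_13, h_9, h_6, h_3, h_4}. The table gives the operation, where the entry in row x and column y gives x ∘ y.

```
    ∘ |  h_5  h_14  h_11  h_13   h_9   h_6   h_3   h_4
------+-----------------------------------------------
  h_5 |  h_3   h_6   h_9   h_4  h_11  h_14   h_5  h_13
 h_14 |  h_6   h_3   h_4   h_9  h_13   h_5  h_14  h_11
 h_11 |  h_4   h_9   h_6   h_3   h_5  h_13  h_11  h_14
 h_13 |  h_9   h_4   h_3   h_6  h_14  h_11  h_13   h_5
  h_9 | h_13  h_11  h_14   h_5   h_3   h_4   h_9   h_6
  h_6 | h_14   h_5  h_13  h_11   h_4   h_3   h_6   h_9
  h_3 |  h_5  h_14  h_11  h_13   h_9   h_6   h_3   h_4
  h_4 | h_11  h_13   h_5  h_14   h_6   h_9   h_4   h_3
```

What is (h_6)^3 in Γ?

h_6^1 = h_6
h_6^2 = h_6 ∘ h_6 = h_3
h_6^3 = h_3 ∘ h_6 = h_6

h_6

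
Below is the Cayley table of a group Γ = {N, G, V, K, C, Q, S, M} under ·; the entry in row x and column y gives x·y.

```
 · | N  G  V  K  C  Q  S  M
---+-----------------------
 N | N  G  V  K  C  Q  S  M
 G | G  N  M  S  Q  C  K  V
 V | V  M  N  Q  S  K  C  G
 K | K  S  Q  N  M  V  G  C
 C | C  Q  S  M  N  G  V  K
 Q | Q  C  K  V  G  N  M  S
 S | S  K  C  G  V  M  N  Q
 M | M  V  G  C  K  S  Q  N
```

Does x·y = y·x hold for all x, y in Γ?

Check whether the table is symmetric across its main diagonal.
Every entry (row x, col y) equals the entry (row y, col x), so Γ is abelian.

Yes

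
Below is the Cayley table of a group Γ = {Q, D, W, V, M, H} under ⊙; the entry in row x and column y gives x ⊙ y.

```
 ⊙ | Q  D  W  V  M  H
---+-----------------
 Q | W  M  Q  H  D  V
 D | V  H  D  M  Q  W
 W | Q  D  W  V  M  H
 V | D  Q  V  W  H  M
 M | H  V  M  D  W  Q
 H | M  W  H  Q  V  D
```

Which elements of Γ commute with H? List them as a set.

{D, H, W}

Compare row H with column H entry by entry.
D ⊙ H = W = H ⊙ D, so D commutes with H.
M ⊙ H = Q but H ⊙ M = V, so M does not.
Collecting the elements that commute with H: C(H) = {D, H, W}.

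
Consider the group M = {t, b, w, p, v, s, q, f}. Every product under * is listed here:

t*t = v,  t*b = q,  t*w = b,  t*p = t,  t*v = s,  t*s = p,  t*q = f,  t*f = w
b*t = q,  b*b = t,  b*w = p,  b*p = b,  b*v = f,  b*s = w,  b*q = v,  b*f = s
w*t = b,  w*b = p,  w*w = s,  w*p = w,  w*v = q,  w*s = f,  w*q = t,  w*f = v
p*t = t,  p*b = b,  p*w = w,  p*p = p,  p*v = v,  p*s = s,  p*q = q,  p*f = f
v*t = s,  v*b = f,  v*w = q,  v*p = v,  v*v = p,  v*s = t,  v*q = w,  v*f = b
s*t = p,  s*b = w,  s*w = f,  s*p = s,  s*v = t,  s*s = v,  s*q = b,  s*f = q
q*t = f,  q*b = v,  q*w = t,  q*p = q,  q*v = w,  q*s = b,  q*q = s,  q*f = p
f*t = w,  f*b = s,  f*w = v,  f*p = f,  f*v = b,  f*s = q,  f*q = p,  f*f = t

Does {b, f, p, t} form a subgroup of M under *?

f * t = w, which is not in {b, f, p, t}.
The subset is not closed under *, so it is not a subgroup.

No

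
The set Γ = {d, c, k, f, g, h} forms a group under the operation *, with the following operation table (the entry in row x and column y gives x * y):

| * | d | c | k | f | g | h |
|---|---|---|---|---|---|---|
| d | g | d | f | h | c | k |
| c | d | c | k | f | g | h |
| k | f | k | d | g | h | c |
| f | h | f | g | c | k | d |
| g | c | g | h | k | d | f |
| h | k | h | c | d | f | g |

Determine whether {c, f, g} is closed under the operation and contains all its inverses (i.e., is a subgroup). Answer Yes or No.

g * g = d, which is not in {c, f, g}.
The subset is not closed under *, so it is not a subgroup.
(Structurally, Γ here is isomorphic to the cyclic group Z_6.)

No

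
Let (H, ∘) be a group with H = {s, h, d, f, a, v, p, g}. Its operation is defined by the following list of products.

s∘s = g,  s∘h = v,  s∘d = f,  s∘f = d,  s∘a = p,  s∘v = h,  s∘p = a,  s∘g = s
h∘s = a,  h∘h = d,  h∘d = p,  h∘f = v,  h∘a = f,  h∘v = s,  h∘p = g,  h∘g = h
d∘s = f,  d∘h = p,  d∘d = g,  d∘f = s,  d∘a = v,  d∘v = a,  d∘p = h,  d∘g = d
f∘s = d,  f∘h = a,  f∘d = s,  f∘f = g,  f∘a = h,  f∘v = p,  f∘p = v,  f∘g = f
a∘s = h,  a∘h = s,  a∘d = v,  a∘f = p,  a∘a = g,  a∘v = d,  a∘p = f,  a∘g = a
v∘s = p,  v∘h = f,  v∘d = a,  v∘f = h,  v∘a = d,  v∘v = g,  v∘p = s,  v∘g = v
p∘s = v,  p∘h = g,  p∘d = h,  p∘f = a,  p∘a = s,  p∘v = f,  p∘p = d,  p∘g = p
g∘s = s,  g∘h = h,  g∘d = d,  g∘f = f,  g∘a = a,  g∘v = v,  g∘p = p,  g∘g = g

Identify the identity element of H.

The identity e satisfies e ∘ x = x for all x, so its row in the table reproduces the column headers.
Row g reads: s, h, d, f, a, v, p, g — exactly the header order. So g is the identity.
(Structurally, H here is isomorphic to the dihedral group D_4.)

g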